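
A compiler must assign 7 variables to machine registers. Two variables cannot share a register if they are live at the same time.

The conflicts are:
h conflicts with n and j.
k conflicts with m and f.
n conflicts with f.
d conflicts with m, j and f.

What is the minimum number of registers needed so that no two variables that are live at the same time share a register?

The cycle j-h-n-f-d-j has odd length 5, so it cannot be 2-colored; at least 3 registers are needed.
3 registers suffice: register 1 → {k, n, d}; register 2 → {h, m, f}; register 3 → {j}. Each listed conflict is separated.

3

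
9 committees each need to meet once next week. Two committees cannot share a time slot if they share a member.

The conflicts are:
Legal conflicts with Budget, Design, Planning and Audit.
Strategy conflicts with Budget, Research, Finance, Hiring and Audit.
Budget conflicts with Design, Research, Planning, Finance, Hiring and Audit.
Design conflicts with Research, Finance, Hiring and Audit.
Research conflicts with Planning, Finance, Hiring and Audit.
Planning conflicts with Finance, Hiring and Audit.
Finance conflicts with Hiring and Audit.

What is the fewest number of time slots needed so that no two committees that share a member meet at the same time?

Strategy, Budget, Research, Finance, Hiring pairwise conflict, so at least 5 time slots are needed.
5 time slots suffice: Legal=2, Strategy=5, Budget=1, Design=5, Research=2, Planning=5, Finance=4, Hiring=3, Audit=3. Every pair that conflicts lands in different time slots.

5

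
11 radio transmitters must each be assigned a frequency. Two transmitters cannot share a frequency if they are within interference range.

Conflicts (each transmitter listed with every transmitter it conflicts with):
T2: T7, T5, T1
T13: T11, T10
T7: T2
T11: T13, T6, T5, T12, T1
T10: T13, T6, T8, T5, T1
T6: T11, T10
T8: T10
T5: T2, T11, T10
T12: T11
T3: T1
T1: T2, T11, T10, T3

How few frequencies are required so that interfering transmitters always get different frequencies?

2

T10 and T1 conflict, so at least 2 frequencies are needed.
2 frequencies suffice: frequency 1 → {T2, T11, T10, T3}; frequency 2 → {T13, T7, T6, T8, T5, T12, T1}. Each listed conflict is separated.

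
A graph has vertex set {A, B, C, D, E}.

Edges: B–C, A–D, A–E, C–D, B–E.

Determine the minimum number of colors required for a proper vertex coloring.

3

The cycle E-B-C-D-A-E has odd length 5, so it cannot be 2-colored; at least 3 colors are needed.
One proper 3-coloring: A=1, B=3, C=1, D=2, E=2. Every edge joins two different colors.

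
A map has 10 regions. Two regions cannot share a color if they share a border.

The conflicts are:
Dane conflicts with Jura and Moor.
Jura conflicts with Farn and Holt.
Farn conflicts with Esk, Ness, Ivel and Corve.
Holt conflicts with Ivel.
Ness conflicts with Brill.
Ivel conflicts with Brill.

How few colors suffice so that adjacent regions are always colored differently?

Holt and Ivel conflict, so at least 2 colors are needed.
2 colors suffice: Dane=1, Jura=2, Farn=1, Holt=1, Esk=2, Moor=2, Ness=2, Ivel=2, Corve=2, Brill=1. Each listed conflict is separated.

2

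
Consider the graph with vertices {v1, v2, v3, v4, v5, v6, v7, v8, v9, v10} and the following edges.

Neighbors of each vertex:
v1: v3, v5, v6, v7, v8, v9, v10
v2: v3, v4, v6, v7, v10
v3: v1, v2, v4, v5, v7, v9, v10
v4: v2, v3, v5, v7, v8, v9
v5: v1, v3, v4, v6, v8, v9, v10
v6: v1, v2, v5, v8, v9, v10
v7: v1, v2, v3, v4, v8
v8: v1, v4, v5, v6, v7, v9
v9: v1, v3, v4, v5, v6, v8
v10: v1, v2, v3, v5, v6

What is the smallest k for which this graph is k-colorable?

v1, v5, v6, v8, v9 are pairwise adjacent (a clique of size 5), so at least 5 colors are needed.
One proper 5-coloring: v1=1, v2=3, v3=2, v4=1, v5=3, v6=4, v7=4, v8=2, v9=5, v10=5. No two adjacent vertices share a color.

5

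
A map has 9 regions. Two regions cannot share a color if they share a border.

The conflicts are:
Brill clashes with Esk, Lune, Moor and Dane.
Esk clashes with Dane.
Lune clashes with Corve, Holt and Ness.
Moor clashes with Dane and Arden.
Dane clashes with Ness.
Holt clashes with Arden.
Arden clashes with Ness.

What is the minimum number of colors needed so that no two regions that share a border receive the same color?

3

Brill, Moor, Dane pairwise conflict, so at least 3 colors are needed.
3 colors suffice: color 1 → {Brill, Corve, Arden}; color 2 → {Lune, Dane}; color 3 → {Esk, Moor, Holt, Ness}. Each listed conflict is separated.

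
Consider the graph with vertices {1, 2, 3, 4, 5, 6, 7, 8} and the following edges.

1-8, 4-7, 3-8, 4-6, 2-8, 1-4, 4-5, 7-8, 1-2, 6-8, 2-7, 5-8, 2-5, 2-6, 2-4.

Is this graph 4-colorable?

Yes

The chromatic number is 3. 1, 2, 8 are pairwise adjacent, so at least 3 colors are needed.
3 colors suffice: 1=c, 2=a, 3=a, 4=b, 5=c, 6=c, 7=c, 8=b.
Since 4 ≥ 3, a proper 4-coloring certainly exists.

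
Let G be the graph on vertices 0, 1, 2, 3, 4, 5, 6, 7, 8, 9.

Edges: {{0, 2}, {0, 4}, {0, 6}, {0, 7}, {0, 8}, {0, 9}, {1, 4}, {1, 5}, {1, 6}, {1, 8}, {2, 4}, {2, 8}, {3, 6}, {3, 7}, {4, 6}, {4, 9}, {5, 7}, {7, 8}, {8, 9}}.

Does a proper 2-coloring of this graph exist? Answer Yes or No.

0, 2, 4 are mutually adjacent, so at least 3 colors are needed.
So 2 colors are not enough.

No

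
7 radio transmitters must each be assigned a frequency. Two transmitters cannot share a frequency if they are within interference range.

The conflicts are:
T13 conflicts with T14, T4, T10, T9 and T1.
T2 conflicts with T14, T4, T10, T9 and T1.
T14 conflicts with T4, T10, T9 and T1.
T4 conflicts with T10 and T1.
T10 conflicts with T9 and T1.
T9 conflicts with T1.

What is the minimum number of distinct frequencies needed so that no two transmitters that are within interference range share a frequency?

5

T13, T14, T4, T10, T1 pairwise conflict, so at least 5 frequencies are needed.
5 frequencies suffice: frequency 1 → {T10}; frequency 2 → {T14}; frequency 3 → {T1}; frequency 4 → {T4, T9}; frequency 5 → {T13, T2}. No two conflicting transmitters share a frequency.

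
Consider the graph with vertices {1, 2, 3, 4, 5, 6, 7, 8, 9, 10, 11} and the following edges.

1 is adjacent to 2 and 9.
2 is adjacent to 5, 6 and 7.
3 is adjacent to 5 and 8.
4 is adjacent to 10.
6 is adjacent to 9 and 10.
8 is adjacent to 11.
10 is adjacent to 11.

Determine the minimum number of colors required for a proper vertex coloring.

3

The cycle 8-3-5-2-6-10-11-8 has odd length 7, so it cannot be 2-colored; at least 3 colors are needed.
A valid assignment using 3 colors: 1=b, 2=a, 3=a, 4=b, 5=b, 6=b, 7=b, 8=c, 9=a, 10=a, 11=b. No two adjacent vertices share a color.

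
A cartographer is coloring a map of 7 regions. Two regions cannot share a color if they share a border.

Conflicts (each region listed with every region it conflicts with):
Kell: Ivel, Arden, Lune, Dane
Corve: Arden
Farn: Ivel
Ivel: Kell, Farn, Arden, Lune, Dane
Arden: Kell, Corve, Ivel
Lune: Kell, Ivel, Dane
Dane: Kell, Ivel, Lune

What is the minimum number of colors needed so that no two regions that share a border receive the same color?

4

Kell, Ivel, Lune, Dane are mutually in conflict, so at least 4 colors are needed.
4 colors suffice: Kell=2, Corve=1, Farn=2, Ivel=1, Arden=3, Lune=3, Dane=4. Every pair that conflicts lands in different colors.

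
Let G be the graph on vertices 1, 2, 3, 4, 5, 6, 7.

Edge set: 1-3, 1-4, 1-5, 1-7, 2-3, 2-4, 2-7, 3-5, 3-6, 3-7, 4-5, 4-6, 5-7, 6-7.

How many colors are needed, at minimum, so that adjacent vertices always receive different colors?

1, 3, 5, 7 form a clique, so at least 4 colors are needed.
A valid assignment using 4 colors: 1=d, 2=c, 3=a, 4=a, 5=c, 6=c, 7=b. Every edge joins two different colors.

4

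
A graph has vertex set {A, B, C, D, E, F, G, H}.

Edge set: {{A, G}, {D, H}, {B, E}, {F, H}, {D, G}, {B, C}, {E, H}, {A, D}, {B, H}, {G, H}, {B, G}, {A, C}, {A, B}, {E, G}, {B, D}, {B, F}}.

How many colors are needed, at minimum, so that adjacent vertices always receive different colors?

B, E, G, H form a clique, so at least 4 colors are needed.
4 colors suffice: color red → {B}; color blue → {C, F, G}; color green → {A, H}; color yellow → {D, E}. Each edge has distinct colors on its endpoints.

4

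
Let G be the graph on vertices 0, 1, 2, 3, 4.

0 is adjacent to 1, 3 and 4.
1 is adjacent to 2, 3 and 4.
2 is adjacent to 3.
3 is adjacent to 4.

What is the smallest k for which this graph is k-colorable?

0, 1, 3, 4 form a clique, so at least 4 colors are needed.
4 colors suffice: color red → {1}; color blue → {3}; color green → {0, 2}; color yellow → {4}. Every edge joins two different colors.

4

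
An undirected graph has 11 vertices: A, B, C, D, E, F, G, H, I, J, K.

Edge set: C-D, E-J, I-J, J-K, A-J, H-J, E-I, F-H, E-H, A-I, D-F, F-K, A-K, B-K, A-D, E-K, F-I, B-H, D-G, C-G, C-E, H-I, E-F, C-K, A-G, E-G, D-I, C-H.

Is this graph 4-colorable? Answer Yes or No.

The chromatic number is 4. E, F, H, I are pairwise adjacent (a clique of size 4), so at least 4 colors are needed.
4 colors suffice: color 1 → {B, D, E}; color 2 → {G, I, K}; color 3 → {A, H}; color 4 → {C, F, J}.
That is already a proper 4-coloring.

Yes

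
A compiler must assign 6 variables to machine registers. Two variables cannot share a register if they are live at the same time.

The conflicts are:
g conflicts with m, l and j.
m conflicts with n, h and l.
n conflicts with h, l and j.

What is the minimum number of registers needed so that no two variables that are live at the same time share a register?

3

m, n, h pairwise conflict, so at least 3 registers are needed.
A valid assignment using 3 registers: g=1, m=2, n=1, h=3, l=3, j=2. Every pair that conflicts lands in different registers.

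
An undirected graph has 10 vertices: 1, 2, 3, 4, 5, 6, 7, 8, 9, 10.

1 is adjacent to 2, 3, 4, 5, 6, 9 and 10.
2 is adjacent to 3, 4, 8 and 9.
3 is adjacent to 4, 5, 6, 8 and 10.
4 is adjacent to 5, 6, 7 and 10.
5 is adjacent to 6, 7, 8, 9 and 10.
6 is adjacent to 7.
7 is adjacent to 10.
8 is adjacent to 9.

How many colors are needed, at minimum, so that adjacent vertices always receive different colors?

1, 3, 4, 5, 6 are pairwise adjacent (a clique of size 5), so at least 5 colors are needed.
One proper 5-coloring: 1=green, 2=red, 3=yellow, 4=blue, 5=red, 6=purple, 7=green, 8=green, 9=blue, 10=purple. Each edge has distinct colors on its endpoints.

5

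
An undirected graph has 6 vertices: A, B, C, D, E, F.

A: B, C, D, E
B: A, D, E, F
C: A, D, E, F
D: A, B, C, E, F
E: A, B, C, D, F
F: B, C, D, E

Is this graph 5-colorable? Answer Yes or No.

Yes

The chromatic number is 4. C, D, E, F are mutually adjacent (a clique of size 4), so at least 4 colors are needed.
One proper 4-coloring: A=yellow, B=green, C=green, D=blue, E=red, F=yellow.
Since 5 ≥ 4, a proper 5-coloring certainly exists.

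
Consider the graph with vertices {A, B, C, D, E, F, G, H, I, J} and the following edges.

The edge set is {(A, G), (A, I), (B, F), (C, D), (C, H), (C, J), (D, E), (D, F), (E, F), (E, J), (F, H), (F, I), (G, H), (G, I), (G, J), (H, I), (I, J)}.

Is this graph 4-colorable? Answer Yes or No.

The chromatic number is 3. G, I, J form a triangle, so at least 3 colors are needed.
3 colors suffice: color 1 → {C, F, G}; color 2 → {B, E, I}; color 3 → {A, D, H, J}.
Since 4 ≥ 3, a proper 4-coloring certainly exists.

Yes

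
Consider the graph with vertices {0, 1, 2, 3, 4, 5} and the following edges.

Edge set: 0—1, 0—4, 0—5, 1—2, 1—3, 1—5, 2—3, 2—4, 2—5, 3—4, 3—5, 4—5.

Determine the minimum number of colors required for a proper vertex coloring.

4

1, 2, 3, 5 form a clique, so at least 4 colors are needed.
4 colors suffice: color a → {5}; color b → {0, 2}; color c → {3}; color d → {1, 4}. Every edge joins two different colors.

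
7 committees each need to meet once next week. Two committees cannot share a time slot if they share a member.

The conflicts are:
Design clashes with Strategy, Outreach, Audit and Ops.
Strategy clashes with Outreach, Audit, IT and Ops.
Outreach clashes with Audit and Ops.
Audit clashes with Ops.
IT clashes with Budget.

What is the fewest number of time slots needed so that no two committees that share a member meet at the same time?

Design, Strategy, Outreach, Audit, Ops pairwise conflict, so at least 5 time slots are needed.
5 time slots suffice: Design=3, Strategy=1, Outreach=4, Audit=2, IT=2, Budget=1, Ops=5. Each listed conflict is separated.

5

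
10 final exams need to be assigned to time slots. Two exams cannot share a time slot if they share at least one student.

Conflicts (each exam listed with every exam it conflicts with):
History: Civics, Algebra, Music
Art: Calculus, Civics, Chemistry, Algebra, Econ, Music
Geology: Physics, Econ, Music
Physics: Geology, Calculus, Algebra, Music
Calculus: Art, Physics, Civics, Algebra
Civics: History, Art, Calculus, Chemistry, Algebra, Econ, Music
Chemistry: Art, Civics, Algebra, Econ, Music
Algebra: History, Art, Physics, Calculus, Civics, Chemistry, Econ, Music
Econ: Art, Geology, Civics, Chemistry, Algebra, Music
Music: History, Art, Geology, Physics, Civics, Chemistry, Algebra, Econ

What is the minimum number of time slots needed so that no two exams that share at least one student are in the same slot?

6

Art, Civics, Chemistry, Algebra, Econ, Music all conflict with each other, so at least 6 time slots are needed.
6 time slots suffice: History=4, Art=4, Geology=1, Physics=3, Calculus=2, Civics=3, Chemistry=6, Algebra=1, Econ=5, Music=2. Every pair that conflicts lands in different time slots.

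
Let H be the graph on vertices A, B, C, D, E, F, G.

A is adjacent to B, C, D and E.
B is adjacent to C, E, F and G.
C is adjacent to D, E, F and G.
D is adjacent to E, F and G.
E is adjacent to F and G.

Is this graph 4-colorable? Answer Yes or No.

The chromatic number is 4. A, B, C, E form a clique, so at least 4 colors are needed.
4 colors suffice: color 1 → {C}; color 2 → {E}; color 3 → {B, D}; color 4 → {A, F, G}.
That is already a proper 4-coloring.

Yes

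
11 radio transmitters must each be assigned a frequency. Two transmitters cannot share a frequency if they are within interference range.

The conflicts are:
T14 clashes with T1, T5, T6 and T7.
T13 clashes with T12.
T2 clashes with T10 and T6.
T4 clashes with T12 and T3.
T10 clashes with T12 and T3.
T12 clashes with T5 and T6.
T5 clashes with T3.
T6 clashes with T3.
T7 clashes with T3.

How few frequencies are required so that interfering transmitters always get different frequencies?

T14 and T1 conflict, so at least 2 frequencies are needed.
Using 2 frequencies: T14=1, T1=2, T13=2, T2=1, T4=2, T10=2, T12=1, T5=2, T6=2, T7=2, T3=1. Each listed conflict is separated.

2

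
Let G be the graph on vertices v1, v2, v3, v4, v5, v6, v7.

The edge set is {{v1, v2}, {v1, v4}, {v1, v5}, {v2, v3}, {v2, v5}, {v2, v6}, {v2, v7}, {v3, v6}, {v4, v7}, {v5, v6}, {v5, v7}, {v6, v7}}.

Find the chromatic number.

v2, v5, v6, v7 are pairwise adjacent (a clique of size 4), so at least 4 colors are needed.
One proper 4-coloring: v1=2, v2=1, v3=2, v4=1, v5=3, v6=4, v7=2. No two adjacent vertices share a color.

4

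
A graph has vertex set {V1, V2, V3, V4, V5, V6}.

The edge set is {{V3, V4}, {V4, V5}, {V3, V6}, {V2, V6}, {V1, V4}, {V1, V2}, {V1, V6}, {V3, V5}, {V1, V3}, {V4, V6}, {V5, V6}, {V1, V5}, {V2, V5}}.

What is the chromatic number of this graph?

5

V1, V3, V4, V5, V6 form a clique, so at least 5 colors are needed.
5 colors suffice: color 1 → {V1}; color 2 → {V6}; color 3 → {V5}; color 4 → {V2, V3}; color 5 → {V4}. No two adjacent vertices share a color.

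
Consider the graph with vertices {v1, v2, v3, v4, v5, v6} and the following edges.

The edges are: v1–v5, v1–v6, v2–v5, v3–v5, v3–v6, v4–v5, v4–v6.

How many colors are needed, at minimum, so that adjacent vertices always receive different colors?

2

v1 and v5 are adjacent, so at least 2 colors are needed.
2 colors suffice: color 1 → {v5, v6}; color 2 → {v1, v2, v3, v4}. Every edge joins two different colors.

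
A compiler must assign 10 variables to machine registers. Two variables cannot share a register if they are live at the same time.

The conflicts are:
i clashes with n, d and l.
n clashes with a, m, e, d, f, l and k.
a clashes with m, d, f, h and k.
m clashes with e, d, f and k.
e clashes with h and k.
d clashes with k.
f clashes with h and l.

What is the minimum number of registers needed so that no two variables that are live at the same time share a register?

5

n, a, m, d, k are mutually in conflict, so at least 5 registers are needed.
5 registers suffice: register 1 → {n, h}; register 2 → {i, m}; register 3 → {a, e, l}; register 4 → {f, k}; register 5 → {d}. No two conflicting variables share a register.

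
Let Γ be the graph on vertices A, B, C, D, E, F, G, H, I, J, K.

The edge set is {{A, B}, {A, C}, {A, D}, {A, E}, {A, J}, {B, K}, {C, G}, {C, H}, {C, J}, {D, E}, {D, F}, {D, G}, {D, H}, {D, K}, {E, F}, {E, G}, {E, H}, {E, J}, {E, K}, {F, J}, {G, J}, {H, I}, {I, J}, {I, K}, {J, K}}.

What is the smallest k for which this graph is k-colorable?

D, E, H are mutually adjacent, so at least 3 colors are needed.
3 colors suffice: A=green, B=red, C=blue, D=red, E=blue, F=green, G=green, H=green, I=blue, J=red, K=green. Every edge joins two different colors.

3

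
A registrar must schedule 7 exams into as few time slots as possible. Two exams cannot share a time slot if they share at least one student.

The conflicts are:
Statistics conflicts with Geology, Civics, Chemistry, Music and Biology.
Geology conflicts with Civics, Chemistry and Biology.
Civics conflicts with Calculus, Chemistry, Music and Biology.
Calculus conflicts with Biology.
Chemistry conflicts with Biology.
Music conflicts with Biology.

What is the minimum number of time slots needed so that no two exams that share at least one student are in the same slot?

5

Statistics, Geology, Civics, Chemistry, Biology pairwise conflict, so at least 5 time slots are needed.
5 time slots suffice: Statistics=3, Geology=5, Civics=1, Calculus=3, Chemistry=4, Music=4, Biology=2. No two conflicting exams share a time slot.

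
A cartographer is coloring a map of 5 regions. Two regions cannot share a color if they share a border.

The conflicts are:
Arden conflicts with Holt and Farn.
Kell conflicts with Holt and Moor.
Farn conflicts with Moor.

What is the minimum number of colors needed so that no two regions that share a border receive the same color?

3

The cycle Moor-Farn-Arden-Holt-Kell-Moor has odd length 5, so it cannot be 2-colored; at least 3 colors are needed.
3 colors suffice: color 1 → {Arden, Moor}; color 2 → {Kell, Farn}; color 3 → {Holt}. Every pair that conflicts lands in different colors.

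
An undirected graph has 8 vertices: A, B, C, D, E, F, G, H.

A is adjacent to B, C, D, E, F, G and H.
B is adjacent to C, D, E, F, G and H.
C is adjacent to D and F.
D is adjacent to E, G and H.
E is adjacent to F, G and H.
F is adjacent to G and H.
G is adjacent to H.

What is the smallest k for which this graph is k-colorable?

A, B, D, E, G, H form a clique, so at least 6 colors are needed.
6 colors suffice: color 1 → {A}; color 2 → {B}; color 3 → {C, G}; color 4 → {D, F}; color 5 → {H}; color 6 → {E}. Each edge has distinct colors on its endpoints.

6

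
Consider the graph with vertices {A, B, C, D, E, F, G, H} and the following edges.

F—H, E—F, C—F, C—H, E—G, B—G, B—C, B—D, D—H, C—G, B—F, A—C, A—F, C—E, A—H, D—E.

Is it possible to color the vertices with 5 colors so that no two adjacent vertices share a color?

Yes

The chromatic number is 4. A, C, F, H form a clique, so at least 4 colors are needed.
4 colors suffice: color 1 → {C, D}; color 2 → {F, G}; color 3 → {B, E, H}; color 4 → {A}.
Since 5 ≥ 4, a proper 5-coloring certainly exists.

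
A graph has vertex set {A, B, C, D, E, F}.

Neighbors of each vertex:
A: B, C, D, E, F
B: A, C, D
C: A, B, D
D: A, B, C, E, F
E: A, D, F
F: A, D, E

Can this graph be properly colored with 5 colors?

Yes

The chromatic number is 4. A, B, C, D are pairwise adjacent (a clique of size 4), so at least 4 colors are needed.
A valid assignment using 4 colors: A=1, B=3, C=4, D=2, E=3, F=4.
Since 5 ≥ 4, a proper 5-coloring certainly exists.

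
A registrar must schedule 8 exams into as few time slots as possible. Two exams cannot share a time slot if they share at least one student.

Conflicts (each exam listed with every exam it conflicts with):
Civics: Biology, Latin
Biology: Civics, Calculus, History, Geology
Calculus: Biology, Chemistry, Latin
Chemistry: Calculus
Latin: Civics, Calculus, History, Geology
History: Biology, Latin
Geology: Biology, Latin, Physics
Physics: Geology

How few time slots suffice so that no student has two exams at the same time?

Civics and Latin conflict, so at least 2 time slots are needed.
Using 2 time slots: Civics=2, Biology=1, Calculus=2, Chemistry=1, Latin=1, History=2, Geology=2, Physics=1. Every pair that conflicts lands in different time slots.

2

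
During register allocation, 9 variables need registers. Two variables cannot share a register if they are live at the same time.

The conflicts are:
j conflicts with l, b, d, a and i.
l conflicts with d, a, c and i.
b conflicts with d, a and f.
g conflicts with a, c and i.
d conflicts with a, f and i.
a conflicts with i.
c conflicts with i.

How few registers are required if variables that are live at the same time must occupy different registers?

5

j, l, d, a, i all conflict with each other, so at least 5 registers are needed.
5 registers suffice: register 1 → {b, i}; register 2 → {a, c, f}; register 3 → {g, d}; register 4 → {j}; register 5 → {l}. Each listed conflict is separated.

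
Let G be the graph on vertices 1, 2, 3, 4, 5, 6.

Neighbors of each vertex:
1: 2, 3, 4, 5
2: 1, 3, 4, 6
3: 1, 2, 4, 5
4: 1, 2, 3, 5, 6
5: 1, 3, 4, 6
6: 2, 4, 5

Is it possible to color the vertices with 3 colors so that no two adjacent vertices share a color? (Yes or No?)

No

1, 3, 4, 5 are mutually adjacent (a clique of size 4), so at least 4 colors are needed.
So 3 colors are not enough.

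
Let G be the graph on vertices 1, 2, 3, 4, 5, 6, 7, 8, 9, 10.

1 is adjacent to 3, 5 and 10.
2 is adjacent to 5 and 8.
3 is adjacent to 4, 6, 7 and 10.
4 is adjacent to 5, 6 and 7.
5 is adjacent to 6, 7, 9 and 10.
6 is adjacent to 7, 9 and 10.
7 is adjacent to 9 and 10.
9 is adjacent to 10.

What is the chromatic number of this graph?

5, 6, 7, 9, 10 are mutually adjacent (a clique of size 5), so at least 5 colors are needed.
A valid assignment using 5 colors: 1=b, 2=b, 3=a, 4=c, 5=a, 6=d, 7=b, 8=a, 9=e, 10=c. No two adjacent vertices share a color.

5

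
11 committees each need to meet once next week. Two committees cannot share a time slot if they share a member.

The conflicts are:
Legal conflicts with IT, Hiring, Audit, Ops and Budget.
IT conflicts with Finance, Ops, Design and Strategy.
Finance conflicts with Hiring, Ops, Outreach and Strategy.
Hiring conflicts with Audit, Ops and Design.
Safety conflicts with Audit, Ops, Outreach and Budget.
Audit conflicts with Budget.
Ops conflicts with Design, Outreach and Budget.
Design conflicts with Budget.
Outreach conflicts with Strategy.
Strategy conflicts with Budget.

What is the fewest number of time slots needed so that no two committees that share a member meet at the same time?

3

Safety, Ops, Outreach pairwise conflict, so at least 3 time slots are needed.
Using 3 time slots: Legal=3, IT=2, Finance=3, Hiring=2, Safety=3, Audit=1, Ops=1, Design=3, Outreach=2, Strategy=1, Budget=2. Each listed conflict is separated.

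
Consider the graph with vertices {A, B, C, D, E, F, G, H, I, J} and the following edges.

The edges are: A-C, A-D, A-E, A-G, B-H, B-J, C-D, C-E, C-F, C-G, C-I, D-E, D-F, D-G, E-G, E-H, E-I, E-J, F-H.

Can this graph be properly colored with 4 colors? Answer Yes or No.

No

A, C, D, E, G are mutually adjacent (a clique of size 5), so at least 5 colors are needed.
So 4 colors are not enough.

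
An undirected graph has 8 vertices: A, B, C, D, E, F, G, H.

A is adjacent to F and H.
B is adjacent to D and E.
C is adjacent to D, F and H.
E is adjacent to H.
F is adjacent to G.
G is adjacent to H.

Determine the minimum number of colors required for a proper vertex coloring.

The cycle D-C-H-E-B-D has odd length 5, so it cannot be 2-colored; at least 3 colors are needed.
A valid assignment using 3 colors: A=2, B=2, C=2, D=1, E=3, F=1, G=2, H=1. Each edge has distinct colors on its endpoints.

3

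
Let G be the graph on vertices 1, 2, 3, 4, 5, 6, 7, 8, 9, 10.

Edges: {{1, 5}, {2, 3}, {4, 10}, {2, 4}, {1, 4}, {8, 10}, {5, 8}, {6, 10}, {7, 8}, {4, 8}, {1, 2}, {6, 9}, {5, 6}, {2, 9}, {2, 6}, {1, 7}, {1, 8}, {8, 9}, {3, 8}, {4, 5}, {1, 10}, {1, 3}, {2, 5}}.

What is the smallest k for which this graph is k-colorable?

1, 4, 5, 8 are pairwise adjacent (a clique of size 4), so at least 4 colors are needed.
A valid assignment using 4 colors: 1=a, 2=b, 3=c, 4=c, 5=d, 6=a, 7=c, 8=b, 9=c, 10=d. Each edge has distinct colors on its endpoints.

4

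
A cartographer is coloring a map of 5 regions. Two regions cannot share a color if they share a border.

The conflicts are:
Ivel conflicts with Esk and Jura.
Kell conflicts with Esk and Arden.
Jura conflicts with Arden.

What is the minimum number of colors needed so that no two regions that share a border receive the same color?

3

The cycle Esk-Kell-Arden-Jura-Ivel-Esk has odd length 5, so it cannot be 2-colored; at least 3 colors are needed.
3 colors suffice: color 1 → {Ivel, Arden}; color 2 → {Kell, Jura}; color 3 → {Esk}. Each listed conflict is separated.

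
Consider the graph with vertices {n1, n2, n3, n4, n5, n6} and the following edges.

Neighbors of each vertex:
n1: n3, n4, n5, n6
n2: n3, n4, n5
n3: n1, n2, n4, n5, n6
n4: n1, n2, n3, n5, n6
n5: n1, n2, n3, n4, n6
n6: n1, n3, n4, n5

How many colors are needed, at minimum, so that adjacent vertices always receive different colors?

n1, n3, n4, n5, n6 are pairwise adjacent (a clique of size 5), so at least 5 colors are needed.
5 colors suffice: n1=5, n2=4, n3=3, n4=1, n5=2, n6=4. No two adjacent vertices share a color.

5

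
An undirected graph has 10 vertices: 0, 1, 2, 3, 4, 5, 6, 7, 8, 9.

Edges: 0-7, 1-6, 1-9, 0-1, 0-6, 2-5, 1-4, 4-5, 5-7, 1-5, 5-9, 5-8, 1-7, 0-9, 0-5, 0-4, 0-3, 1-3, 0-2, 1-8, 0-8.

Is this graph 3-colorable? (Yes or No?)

No

0, 1, 4, 5 form a clique, so at least 4 colors are needed.
So 3 colors are not enough.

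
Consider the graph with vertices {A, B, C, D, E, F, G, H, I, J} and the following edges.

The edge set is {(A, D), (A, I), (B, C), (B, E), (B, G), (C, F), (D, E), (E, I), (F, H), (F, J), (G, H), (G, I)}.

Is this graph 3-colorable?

The chromatic number is 3. The cycle B-C-F-H-G-B has odd length 5, so it cannot be 2-colored; at least 3 colors are needed.
3 colors suffice: color 1 → {B, D, F, I}; color 2 → {A, C, E, G, J}; color 3 → {H}.
That is already a proper 3-coloring.

Yes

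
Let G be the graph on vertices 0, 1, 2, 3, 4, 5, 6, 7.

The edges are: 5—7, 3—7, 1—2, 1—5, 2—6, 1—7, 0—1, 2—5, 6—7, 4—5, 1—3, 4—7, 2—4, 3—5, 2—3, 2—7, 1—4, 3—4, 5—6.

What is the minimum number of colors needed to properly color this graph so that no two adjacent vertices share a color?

1, 2, 3, 4, 5, 7 form a clique, so at least 6 colors are needed.
6 colors suffice: color red → {0, 7}; color blue → {1, 6}; color green → {2}; color yellow → {5}; color purple → {3}; color orange → {4}. Each edge has distinct colors on its endpoints.

6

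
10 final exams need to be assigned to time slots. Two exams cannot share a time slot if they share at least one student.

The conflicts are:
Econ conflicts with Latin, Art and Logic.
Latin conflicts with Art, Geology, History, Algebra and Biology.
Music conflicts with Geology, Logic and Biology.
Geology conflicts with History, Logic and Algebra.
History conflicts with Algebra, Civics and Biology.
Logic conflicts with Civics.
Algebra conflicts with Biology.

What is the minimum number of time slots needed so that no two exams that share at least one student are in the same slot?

Latin, History, Algebra, Biology are mutually in conflict, so at least 4 time slots are needed.
4 time slots suffice: time slot 1 → {Latin, Logic}; time slot 2 → {Econ, Geology, Civics, Biology}; time slot 3 → {Music, Art, History}; time slot 4 → {Algebra}. Each listed conflict is separated.

4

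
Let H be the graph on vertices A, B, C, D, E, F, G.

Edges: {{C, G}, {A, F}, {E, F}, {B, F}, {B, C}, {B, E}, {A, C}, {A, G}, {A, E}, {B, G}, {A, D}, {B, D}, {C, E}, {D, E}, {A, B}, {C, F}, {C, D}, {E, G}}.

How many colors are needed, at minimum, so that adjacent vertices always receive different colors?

A, B, C, E, F are mutually adjacent (a clique of size 5), so at least 5 colors are needed.
A valid assignment using 5 colors: A=4, B=2, C=3, D=5, E=1, F=5, G=5. No two adjacent vertices share a color.

5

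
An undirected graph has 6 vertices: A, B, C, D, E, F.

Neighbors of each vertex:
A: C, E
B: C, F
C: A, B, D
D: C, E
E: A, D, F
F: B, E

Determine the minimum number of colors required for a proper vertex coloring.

The cycle F-B-C-A-E-F has odd length 5, so it cannot be 2-colored; at least 3 colors are needed.
3 colors suffice: A=2, B=2, C=1, D=2, E=1, F=3. No two adjacent vertices share a color.

3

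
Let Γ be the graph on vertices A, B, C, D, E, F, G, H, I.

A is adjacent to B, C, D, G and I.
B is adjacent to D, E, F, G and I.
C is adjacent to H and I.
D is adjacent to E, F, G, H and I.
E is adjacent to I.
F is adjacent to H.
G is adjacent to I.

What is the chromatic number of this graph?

5

A, B, D, G, I are mutually adjacent (a clique of size 5), so at least 5 colors are needed.
5 colors suffice: color red → {C, D}; color blue → {B, H}; color green → {F, I}; color yellow → {A, E}; color purple → {G}. Each edge has distinct colors on its endpoints.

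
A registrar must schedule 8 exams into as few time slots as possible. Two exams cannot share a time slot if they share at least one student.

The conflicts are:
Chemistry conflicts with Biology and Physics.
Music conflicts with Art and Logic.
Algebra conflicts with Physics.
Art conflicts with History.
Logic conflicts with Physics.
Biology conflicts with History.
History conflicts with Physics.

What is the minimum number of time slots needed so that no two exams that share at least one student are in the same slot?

The cycle History-Physics-Logic-Music-Art-History has odd length 5, so it cannot be 2-colored; at least 3 time slots are needed.
A valid assignment using 3 time slots: Chemistry=2, Music=3, Algebra=2, Art=1, Logic=2, Biology=1, History=2, Physics=1. No two conflicting exams share a time slot.

3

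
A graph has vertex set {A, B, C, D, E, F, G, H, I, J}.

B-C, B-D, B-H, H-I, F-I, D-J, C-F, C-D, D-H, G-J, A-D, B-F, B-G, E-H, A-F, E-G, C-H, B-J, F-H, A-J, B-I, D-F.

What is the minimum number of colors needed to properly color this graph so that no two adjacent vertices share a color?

B, C, D, F, H form a clique, so at least 5 colors are needed.
A valid assignment using 5 colors: A=1, B=1, C=5, D=2, E=1, F=3, G=2, H=4, I=2, J=3. Each edge has distinct colors on its endpoints.

5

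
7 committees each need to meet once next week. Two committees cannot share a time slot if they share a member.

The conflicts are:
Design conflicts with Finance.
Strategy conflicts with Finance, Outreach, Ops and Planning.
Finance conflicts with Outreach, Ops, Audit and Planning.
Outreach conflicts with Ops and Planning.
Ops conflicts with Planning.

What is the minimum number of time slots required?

5

Strategy, Finance, Outreach, Ops, Planning are mutually in conflict, so at least 5 time slots are needed.
5 time slots suffice: time slot 1 → {Finance}; time slot 2 → {Design, Outreach, Audit}; time slot 3 → {Ops}; time slot 4 → {Strategy}; time slot 5 → {Planning}. Every pair that conflicts lands in different time slots.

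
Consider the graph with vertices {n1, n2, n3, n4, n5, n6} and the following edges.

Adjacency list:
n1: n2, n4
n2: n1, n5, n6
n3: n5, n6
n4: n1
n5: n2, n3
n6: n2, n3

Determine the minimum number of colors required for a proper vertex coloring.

2

n1 and n2 are adjacent, so at least 2 colors are needed.
2 colors suffice: color 1 → {n2, n3, n4}; color 2 → {n1, n5, n6}. Every edge joins two different colors.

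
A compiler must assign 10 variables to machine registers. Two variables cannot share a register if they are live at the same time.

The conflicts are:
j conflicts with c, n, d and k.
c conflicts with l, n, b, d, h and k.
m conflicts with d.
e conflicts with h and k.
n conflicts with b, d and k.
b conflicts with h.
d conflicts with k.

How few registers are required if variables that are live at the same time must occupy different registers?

j, c, n, d, k all conflict with each other, so at least 5 registers are needed.
5 registers suffice: j=5, c=1, m=1, e=1, l=2, n=3, b=2, d=2, h=3, k=4. Every pair that conflicts lands in different registers.

5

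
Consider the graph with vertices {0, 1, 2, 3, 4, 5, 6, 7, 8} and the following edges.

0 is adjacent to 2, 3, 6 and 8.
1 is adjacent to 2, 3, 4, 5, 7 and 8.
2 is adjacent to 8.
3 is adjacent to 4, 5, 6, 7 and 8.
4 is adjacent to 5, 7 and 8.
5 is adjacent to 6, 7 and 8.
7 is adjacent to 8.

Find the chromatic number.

1, 3, 4, 5, 7, 8 are pairwise adjacent (a clique of size 6), so at least 6 colors are needed.
6 colors suffice: color a → {6, 8}; color b → {2, 3}; color c → {0, 5}; color d → {1}; color e → {4}; color f → {7}. Every edge joins two different colors.

6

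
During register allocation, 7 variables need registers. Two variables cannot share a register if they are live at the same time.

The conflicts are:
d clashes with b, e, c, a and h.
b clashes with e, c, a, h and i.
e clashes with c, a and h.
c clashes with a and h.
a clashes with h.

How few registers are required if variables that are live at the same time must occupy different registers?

d, b, e, c, a, h all conflict with each other, so at least 6 registers are needed.
6 registers suffice: register 1 → {b}; register 2 → {d, i}; register 3 → {e}; register 4 → {h}; register 5 → {a}; register 6 → {c}. Every pair that conflicts lands in different registers.

6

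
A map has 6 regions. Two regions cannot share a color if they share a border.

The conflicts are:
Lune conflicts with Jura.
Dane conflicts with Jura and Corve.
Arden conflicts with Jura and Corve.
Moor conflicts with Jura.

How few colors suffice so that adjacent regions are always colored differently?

Dane and Jura conflict, so at least 2 colors are needed.
A valid assignment using 2 colors: Lune=2, Dane=2, Arden=2, Moor=2, Jura=1, Corve=1. No two conflicting regions share a color.

2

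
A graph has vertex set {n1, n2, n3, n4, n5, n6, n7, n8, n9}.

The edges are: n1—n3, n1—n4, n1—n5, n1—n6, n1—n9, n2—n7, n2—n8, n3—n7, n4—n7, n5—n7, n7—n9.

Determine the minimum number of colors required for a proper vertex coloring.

2

n3 and n7 are adjacent, so at least 2 colors are needed.
A valid assignment using 2 colors: n1=1, n2=2, n3=2, n4=2, n5=2, n6=2, n7=1, n8=1, n9=2. Every edge joins two different colors.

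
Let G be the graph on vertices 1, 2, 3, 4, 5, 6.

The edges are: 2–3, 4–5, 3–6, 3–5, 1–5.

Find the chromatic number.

2 and 3 are adjacent, so at least 2 colors are needed.
2 colors suffice: color red → {2, 5, 6}; color blue → {1, 3, 4}. No two adjacent vertices share a color.

2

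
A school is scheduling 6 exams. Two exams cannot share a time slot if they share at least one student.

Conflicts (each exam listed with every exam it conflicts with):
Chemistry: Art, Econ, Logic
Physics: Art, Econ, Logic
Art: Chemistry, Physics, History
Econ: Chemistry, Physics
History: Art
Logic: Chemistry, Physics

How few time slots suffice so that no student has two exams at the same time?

Chemistry and Econ conflict, so at least 2 time slots are needed.
2 time slots suffice: Chemistry=1, Physics=1, Art=2, Econ=2, History=1, Logic=2. No two conflicting exams share a time slot.

2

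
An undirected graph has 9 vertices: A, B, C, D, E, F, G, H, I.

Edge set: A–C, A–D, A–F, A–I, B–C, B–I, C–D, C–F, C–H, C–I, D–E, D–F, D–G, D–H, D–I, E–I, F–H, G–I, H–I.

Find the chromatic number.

4

A, C, D, F are pairwise adjacent (a clique of size 4), so at least 4 colors are needed.
A valid assignment using 4 colors: A=4, B=1, C=3, D=1, E=3, F=2, G=3, H=4, I=2. Each edge has distinct colors on its endpoints.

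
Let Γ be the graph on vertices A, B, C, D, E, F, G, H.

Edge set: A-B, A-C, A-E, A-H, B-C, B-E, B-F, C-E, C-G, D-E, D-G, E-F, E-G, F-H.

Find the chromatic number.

4

A, B, C, E are pairwise adjacent (a clique of size 4), so at least 4 colors are needed.
A valid assignment using 4 colors: A=blue, B=yellow, C=green, D=green, E=red, F=blue, G=blue, H=red. No two adjacent vertices share a color.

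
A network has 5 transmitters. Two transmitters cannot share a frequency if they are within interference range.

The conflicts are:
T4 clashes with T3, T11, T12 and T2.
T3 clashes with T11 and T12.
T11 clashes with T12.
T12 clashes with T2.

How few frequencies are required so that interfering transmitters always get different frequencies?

T4, T3, T11, T12 all conflict with each other, so at least 4 frequencies are needed.
4 frequencies suffice: T4=1, T3=4, T11=3, T12=2, T2=3. No two conflicting transmitters share a frequency.

4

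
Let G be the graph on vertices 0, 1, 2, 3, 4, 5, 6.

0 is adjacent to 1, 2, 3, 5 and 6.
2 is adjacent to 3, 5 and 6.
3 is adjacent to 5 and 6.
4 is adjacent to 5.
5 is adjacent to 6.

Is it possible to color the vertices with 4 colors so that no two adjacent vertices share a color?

0, 2, 3, 5, 6 are mutually adjacent (a clique of size 5), so at least 5 colors are needed.
So 4 colors are not enough.

No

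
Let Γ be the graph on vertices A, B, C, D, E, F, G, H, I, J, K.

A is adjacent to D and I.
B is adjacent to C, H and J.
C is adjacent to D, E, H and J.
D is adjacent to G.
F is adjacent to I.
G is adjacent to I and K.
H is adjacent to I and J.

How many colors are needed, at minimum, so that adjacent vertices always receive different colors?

B, C, H, J form a clique, so at least 4 colors are needed.
4 colors suffice: color 1 → {C, I, K}; color 2 → {A, E, F, G, H}; color 3 → {D, J}; color 4 → {B}. No two adjacent vertices share a color.

4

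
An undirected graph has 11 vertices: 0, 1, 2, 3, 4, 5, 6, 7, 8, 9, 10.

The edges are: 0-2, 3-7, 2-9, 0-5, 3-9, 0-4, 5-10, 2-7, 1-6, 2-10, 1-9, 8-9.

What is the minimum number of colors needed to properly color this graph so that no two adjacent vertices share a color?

2

0 and 2 are adjacent, so at least 2 colors are needed.
A valid assignment using 2 colors: 0=b, 1=a, 2=a, 3=a, 4=a, 5=a, 6=b, 7=b, 8=a, 9=b, 10=b. Each edge has distinct colors on its endpoints.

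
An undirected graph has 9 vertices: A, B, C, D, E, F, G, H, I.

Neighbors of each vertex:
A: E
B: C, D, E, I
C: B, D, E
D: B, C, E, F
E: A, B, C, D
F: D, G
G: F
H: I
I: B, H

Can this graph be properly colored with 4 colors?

The chromatic number is 4. B, C, D, E are mutually adjacent (a clique of size 4), so at least 4 colors are needed.
4 colors suffice: A=1, B=3, C=4, D=1, E=2, F=2, G=1, H=2, I=1.
That is already a proper 4-coloring.

Yes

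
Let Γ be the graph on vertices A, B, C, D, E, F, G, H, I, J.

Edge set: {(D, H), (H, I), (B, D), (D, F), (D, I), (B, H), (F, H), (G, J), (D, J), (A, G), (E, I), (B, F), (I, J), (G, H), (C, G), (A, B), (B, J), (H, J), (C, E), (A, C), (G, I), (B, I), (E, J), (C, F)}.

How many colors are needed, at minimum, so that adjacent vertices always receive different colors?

5

B, D, H, I, J are pairwise adjacent (a clique of size 5), so at least 5 colors are needed.
5 colors suffice: A=3, B=2, C=1, D=5, E=2, F=3, G=2, H=1, I=3, J=4. No two adjacent vertices share a color.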